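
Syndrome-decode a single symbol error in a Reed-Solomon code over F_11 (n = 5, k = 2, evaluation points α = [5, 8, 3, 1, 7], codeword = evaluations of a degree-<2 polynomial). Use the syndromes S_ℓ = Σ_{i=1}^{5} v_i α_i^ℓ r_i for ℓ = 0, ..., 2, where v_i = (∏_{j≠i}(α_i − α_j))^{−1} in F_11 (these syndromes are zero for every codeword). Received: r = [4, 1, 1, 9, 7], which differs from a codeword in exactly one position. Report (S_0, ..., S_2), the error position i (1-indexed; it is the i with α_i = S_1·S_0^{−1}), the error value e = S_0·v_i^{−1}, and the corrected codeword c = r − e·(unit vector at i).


S = (7, 1, 8), error at position 2, error magnitude e = 9, c = [4, 3, 1, 9, 7].

Step 1: column multipliers v_i = (∏_{j≠i}(α_i − α_j))^{−1} mod 11.
  i = 1 (α = 5): (5−8)(5−3)(5−1)(5−7) = (−3)·2·4·(−2) = 48 ≡ 4, so v_1 = 4^{−1} = 3 (mod 11).
  i = 2 (α = 8): (8−5)(8−3)(8−1)(8−7) = 3·5·7·1 = 105 ≡ 6, so v_2 = 6^{−1} = 2 (mod 11).
  i = 3 (α = 3): (3−5)(3−8)(3−1)(3−7) = (−2)·(−5)·2·(−4) = −80 ≡ 8, so v_3 = 8^{−1} = 7 (mod 11).
  i = 4 (α = 1): (1−5)(1−8)(1−3)(1−7) = (−4)·(−7)·(−2)·(−6) = 336 ≡ 6, so v_4 = 6^{−1} = 2 (mod 11).
  i = 5 (α = 7): (7−5)(7−8)(7−3)(7−1) = 2·(−1)·4·6 = −48 ≡ 7, so v_5 = 7^{−1} = 8 (mod 11).
  v = [3, 2, 7, 2, 8].
Step 2: syndromes of r = [4, 1, 1, 9, 7] (all sums mod 11).
  S_0 = Σ v_i r_i = 3·4 + 2·1 + 7·1 + 2·9 + 8·7 = 95 ≡ 7.
  S_1 = Σ v_i α_i r_i = 3·5·4 + 2·8·1 + 7·3·1 + 2·1·9 + 8·7·7 = 507 ≡ 1.
  α_i^2 mod 11 = [3, 9, 9, 1, 5].
  S_2 = Σ v_i α_i^2 r_i = 3·3·4 + 2·9·1 + 7·9·1 + 2·1·9 + 8·5·7 = 415 ≡ 8.
  S = (7, 1, 8) ≠ 0, so r is not a codeword (an error is present).
Step 3: locate the error. For a single error e at position i, S_ℓ = v_i·e·α_i^ℓ, so α_err = S_1/S_0.
  S_0^{−1} = 7^{−1} = 8 (mod 11), so α_err = 1·8 = 8 ≡ 8 = α_2. Error position i = 2.
  Consistency check: S_2/S_1 = 8·1 = 8 ≡ 8 = α_err ✓ (single-error assumption holds).
Step 4: error magnitude e = S_0/v_2 = S_0·∏_{j≠2}(α_2 − α_j) = 7·6 = 42 ≡ 9 (mod 11).
Step 5: correct position 2: c_2 = r_2 − e = 1 − 9 ≡ 3 (mod 11). Hence c = [4, 3, 1, 9, 7].
  Check: interpolating c through the α_i gives m(x) = 2 + 7·x (degree < 2) with m(α_i) = c_i for every i, so c is indeed a codeword.


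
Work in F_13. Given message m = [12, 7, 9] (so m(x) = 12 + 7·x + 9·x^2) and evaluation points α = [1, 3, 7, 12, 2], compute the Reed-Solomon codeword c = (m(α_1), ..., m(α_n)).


c = [2, 10, 8, 1, 10]

Message polynomial: m(x) = 12 + 7·x + 9·x^2 (mod 13).
For each evaluation point α_i, compute m(α_i) mod 13:
  α_1 = 1: Horner steps 9 → 3 → 2, so m(1) = 2.
  α_2 = 3: Horner steps 9 → 8 → 10, so m(3) = 10.
  α_3 = 7: Horner steps 9 → 5 → 8, so m(7) = 8.
  α_4 = 12: Horner steps 9 → 11 → 1, so m(12) = 1.
  α_5 = 2: Horner steps 9 → 12 → 10, so m(2) = 10.
Codeword c = [2, 10, 8, 1, 10] ∈ F_13^5.


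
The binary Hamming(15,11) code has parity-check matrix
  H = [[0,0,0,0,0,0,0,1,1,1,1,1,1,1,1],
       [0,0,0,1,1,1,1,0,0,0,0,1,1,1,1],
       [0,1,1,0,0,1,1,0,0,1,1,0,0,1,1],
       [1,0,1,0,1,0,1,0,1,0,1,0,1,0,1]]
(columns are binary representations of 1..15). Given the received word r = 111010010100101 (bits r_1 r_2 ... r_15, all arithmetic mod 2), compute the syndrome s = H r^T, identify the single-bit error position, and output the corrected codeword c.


s = (0, 1, 0, 1)^T, error position = 5, corrected codeword c = 111000010100101

Compute s = H r^T mod 2 one row at a time:
  s_1 = 1 + 0 + 1 + 0 + 0 + 1 + 0 + 1 = 4 ≡ 0 (mod 2).
  s_2 = 0 + 1 + 0 + 0 + 0 + 1 + 0 + 1 = 3 ≡ 1 (mod 2).
  s_3 = 1 + 1 + 0 + 0 + 1 + 0 + 0 + 1 = 4 ≡ 0 (mod 2).
  s_4 = 1 + 1 + 1 + 0 + 0 + 0 + 1 + 1 = 5 ≡ 1 (mod 2).
s = (0, 1, 0, 1)^T — this equals column 5 of H (binary 0101), so error is at position 5.
Correct: flip bit 5 of r = 111010010100101 to get c = 111000010100101.


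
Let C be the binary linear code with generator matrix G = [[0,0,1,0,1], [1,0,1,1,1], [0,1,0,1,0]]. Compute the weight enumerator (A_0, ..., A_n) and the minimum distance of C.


Weight distribution: A_0 = 1, A_2 = 4, A_4 = 3. Minimum distance d = 2.

Enumerate all 2^3 = 8 messages m ∈ F_2^3.
For each, compute codeword c = mG in F_2^5, then tally its weight.
  m = 000 → c = 00000, weight = 0.
  m = 100 → c = 00101, weight = 2.
  m = 010 → c = 10111, weight = 4.
  m = 110 → c = 10010, weight = 2.
  m = 001 → c = 01010, weight = 2.
  m = 101 → c = 01111, weight = 4.
  m = 011 → c = 11101, weight = 4.
  m = 111 → c = 11000, weight = 2.
Tally weights:
  weight 0: 1 codewords.
  weight 2: 4 codewords.
  weight 4: 3 codewords.
Minimum distance d = smallest w > 0 with A_w > 0 = 2.
Sanity: Σ A_w = 8 = 2^3 = 8 ✓.


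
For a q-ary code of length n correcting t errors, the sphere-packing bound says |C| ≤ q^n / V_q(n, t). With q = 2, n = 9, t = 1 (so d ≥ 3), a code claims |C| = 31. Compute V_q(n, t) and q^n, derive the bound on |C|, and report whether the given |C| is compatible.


V_q(n, t) = 10, q^n = 512, Hamming bound = 51, |C| = 31 ≤ bound (satisfied).

Step 1: Compute V_q(n, t) = Σ_{j=0}^1 C(n, j) (q−1)^j.
  j = 0: C(9,0)·(1)^0 = 1·1 = 1.
  j = 1: C(9,1)·(1)^1 = 9·1 = 9.
  V_q(n, t) = 1 + 9 = 10.
Step 2: q^n = 2^9 = 512.
Step 3: Hamming bound ⌊q^n / V_q(n,t)⌋ = ⌊512/10⌋ = 51.
Step 4: Compare |C| = 31 to 51: satisfied.
The claimed |C| lies below the Hamming bound.


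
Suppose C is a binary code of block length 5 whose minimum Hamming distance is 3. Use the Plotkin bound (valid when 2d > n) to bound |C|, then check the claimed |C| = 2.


Plotkin bound M ≤ 6; given |C| = 2 ≤ bound (satisfied).

Check applicability: 2d = 6, n = 5.
2d − n = 1 > 0, so Plotkin applies.
Compute d/(2d−n) = 3/1 ≈ 3.0000.
⌊d/(2d−n)⌋ = 3.
Plotkin bound: M ≤ 2·3 = 6.
Given |C| = 2, check: satisfied.
This |C| is below the Plotkin bound.


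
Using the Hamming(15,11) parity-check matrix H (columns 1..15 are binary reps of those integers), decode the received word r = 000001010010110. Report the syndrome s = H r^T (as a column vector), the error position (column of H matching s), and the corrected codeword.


s = (0, 1, 1, 0)^T, error position = 6, corrected codeword c = 000000010010110

Compute s = H r^T mod 2 one row at a time:
  s_1 = 1 + 0 + 0 + 1 + 0 + 1 + 1 + 0 = 4 ≡ 0 (mod 2).
  s_2 = 0 + 0 + 1 + 0 + 0 + 1 + 1 + 0 = 3 ≡ 1 (mod 2).
  s_3 = 0 + 0 + 1 + 0 + 0 + 1 + 1 + 0 = 3 ≡ 1 (mod 2).
  s_4 = 0 + 0 + 0 + 0 + 0 + 1 + 1 + 0 = 2 ≡ 0 (mod 2).
s = (0, 1, 1, 0)^T — this equals column 6 of H (binary 0110), so error is at position 6.
Correct: flip bit 6 of r = 000001010010110 to get c = 000000010010110.


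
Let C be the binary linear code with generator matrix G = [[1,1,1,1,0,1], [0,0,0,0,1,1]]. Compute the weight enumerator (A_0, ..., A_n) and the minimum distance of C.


Weight distribution: A_0 = 1, A_2 = 1, A_5 = 2. Minimum distance d = 2.

Enumerate all 2^2 = 4 messages m ∈ F_2^2.
For each, compute codeword c = mG in F_2^6, then tally its weight.
  m = 00 → c = 000000, weight = 0.
  m = 10 → c = 111101, weight = 5.
  m = 01 → c = 000011, weight = 2.
  m = 11 → c = 111110, weight = 5.
Tally weights:
  weight 0: 1 codewords.
  weight 2: 1 codewords.
  weight 5: 2 codewords.
Minimum distance d = smallest w > 0 with A_w > 0 = 2.
Sanity: Σ A_w = 4 = 2^2 = 4 ✓.


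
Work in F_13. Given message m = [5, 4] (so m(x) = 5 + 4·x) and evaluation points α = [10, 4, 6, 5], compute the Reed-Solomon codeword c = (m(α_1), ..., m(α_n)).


c = [6, 8, 3, 12]

Message polynomial: m(x) = 5 + 4·x (mod 13).
For each evaluation point α_i, compute m(α_i) mod 13:
  α_1 = 10: Horner steps 4 → 6, so m(10) = 6.
  α_2 = 4: Horner steps 4 → 8, so m(4) = 8.
  α_3 = 6: Horner steps 4 → 3, so m(6) = 3.
  α_4 = 5: Horner steps 4 → 12, so m(5) = 12.
Codeword c = [6, 8, 3, 12] ∈ F_13^4.


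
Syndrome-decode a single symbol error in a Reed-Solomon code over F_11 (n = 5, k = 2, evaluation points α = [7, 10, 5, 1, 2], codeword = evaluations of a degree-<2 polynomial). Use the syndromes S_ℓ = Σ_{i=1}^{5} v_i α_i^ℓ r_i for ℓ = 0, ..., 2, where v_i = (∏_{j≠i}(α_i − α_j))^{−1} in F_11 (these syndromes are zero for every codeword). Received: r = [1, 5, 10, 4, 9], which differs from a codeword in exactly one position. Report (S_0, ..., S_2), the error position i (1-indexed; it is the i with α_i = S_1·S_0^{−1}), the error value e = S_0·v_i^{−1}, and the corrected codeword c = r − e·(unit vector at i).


S = (3, 4, 9), error at position 3, error magnitude e = 8, c = [1, 5, 2, 4, 9].

Step 1: column multipliers v_i = (∏_{j≠i}(α_i − α_j))^{−1} mod 11.
  i = 1 (α = 7): (7−10)(7−5)(7−1)(7−2) = (−3)·2·6·5 = −180 ≡ 7, so v_1 = 7^{−1} = 8 (mod 11).
  i = 2 (α = 10): (10−7)(10−5)(10−1)(10−2) = 3·5·9·8 = 1080 ≡ 2, so v_2 = 2^{−1} = 6 (mod 11).
  i = 3 (α = 5): (5−7)(5−10)(5−1)(5−2) = (−2)·(−5)·4·3 = 120 ≡ 10, so v_3 = 10^{−1} = 10 (mod 11).
  i = 4 (α = 1): (1−7)(1−10)(1−5)(1−2) = (−6)·(−9)·(−4)·(−1) = 216 ≡ 7, so v_4 = 7^{−1} = 8 (mod 11).
  i = 5 (α = 2): (2−7)(2−10)(2−5)(2−1) = (−5)·(−8)·(−3)·1 = −120 ≡ 1, so v_5 = 1^{−1} = 1 (mod 11).
  v = [8, 6, 10, 8, 1].
Step 2: syndromes of r = [1, 5, 10, 4, 9] (all sums mod 11).
  S_0 = Σ v_i r_i = 8·1 + 6·5 + 10·10 + 8·4 + 1·9 = 179 ≡ 3.
  S_1 = Σ v_i α_i r_i = 8·7·1 + 6·10·5 + 10·5·10 + 8·1·4 + 1·2·9 = 906 ≡ 4.
  α_i^2 mod 11 = [5, 1, 3, 1, 4].
  S_2 = Σ v_i α_i^2 r_i = 8·5·1 + 6·1·5 + 10·3·10 + 8·1·4 + 1·4·9 = 438 ≡ 9.
  S = (3, 4, 9) ≠ 0, so r is not a codeword (an error is present).
Step 3: locate the error. For a single error e at position i, S_ℓ = v_i·e·α_i^ℓ, so α_err = S_1/S_0.
  S_0^{−1} = 3^{−1} = 4 (mod 11), so α_err = 4·4 = 16 ≡ 5 = α_3. Error position i = 3.
  Consistency check: S_2/S_1 = 9·3 = 27 ≡ 5 = α_err ✓ (single-error assumption holds).
Step 4: error magnitude e = S_0/v_3 = S_0·∏_{j≠3}(α_3 − α_j) = 3·10 = 30 ≡ 8 (mod 11).
Step 5: correct position 3: c_3 = r_3 − e = 10 − 8 ≡ 2 (mod 11). Hence c = [1, 5, 2, 4, 9].
  Check: interpolating c through the α_i gives m(x) = 10 + 5·x (degree < 2) with m(α_i) = c_i for every i, so c is indeed a codeword.


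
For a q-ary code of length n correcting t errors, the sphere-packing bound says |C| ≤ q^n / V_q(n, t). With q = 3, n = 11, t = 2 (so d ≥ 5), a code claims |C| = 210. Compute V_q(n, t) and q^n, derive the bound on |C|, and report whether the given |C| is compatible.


V_q(n, t) = 243, q^n = 177147, Hamming bound = 729, |C| = 210 ≤ bound (satisfied).

Step 1: Compute V_q(n, t) = Σ_{j=0}^2 C(n, j) (q−1)^j.
  j = 0: C(11,0)·(2)^0 = 1·1 = 1.
  j = 1: C(11,1)·(2)^1 = 11·2 = 22.
  j = 2: C(11,2)·(2)^2 = 55·4 = 220.
  V_q(n, t) = 1 + 22 + 220 = 243.
Step 2: q^n = 3^11 = 177147.
Step 3: Hamming bound ⌊q^n / V_q(n,t)⌋ = ⌊177147/243⌋ = 729.
Step 4: Compare |C| = 210 to 729: satisfied.
The claimed |C| lies below the Hamming bound.


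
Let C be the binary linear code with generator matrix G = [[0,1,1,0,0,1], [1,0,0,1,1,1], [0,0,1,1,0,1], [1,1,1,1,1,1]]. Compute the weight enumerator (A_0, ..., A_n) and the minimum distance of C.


Weight distribution: A_0 = 1, A_1 = 1, A_2 = 3, A_3 = 6, A_4 = 3, A_5 = 1, A_6 = 1. Minimum distance d = 1.

Enumerate all 2^4 = 16 messages m ∈ F_2^4.
For each, compute codeword c = mG in F_2^6, then tally its weight.
  m = 0000 → c = 000000, weight = 0.
  m = 1000 → c = 011001, weight = 3.
  m = 0100 → c = 100111, weight = 4.
  m = 1100 → c = 111110, weight = 5.
  m = 0010 → c = 001101, weight = 3.
  m = 1010 → c = 010100, weight = 2.
  m = 0110 → c = 101010, weight = 3.
  m = 1110 → c = 110011, weight = 4.
  m = 0001 → c = 111111, weight = 6.
  m = 1001 → c = 100110, weight = 3.
  m = 0101 → c = 011000, weight = 2.
  m = 1101 → c = 000001, weight = 1.
  m = 0011 → c = 110010, weight = 3.
  m = 1011 → c = 101011, weight = 4.
  m = 0111 → c = 010101, weight = 3.
  m = 1111 → c = 001100, weight = 2.
Tally weights:
  weight 0: 1 codewords.
  weight 1: 1 codewords.
  weight 2: 3 codewords.
  weight 3: 6 codewords.
  weight 4: 3 codewords.
  weight 5: 1 codewords.
  weight 6: 1 codewords.
Minimum distance d = smallest w > 0 with A_w > 0 = 1.
Sanity: Σ A_w = 16 = 2^4 = 16 ✓.


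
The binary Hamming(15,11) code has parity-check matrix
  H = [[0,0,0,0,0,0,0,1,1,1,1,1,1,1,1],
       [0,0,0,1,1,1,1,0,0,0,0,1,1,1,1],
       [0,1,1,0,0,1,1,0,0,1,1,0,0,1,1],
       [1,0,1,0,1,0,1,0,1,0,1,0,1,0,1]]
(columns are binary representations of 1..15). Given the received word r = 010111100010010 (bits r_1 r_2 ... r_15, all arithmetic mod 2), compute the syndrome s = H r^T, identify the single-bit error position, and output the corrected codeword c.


s = (0, 1, 1, 1)^T, error position = 7, corrected codeword c = 010111000010010

Compute s = H r^T mod 2 one row at a time:
  s_1 = 0 + 0 + 0 + 1 + 0 + 0 + 1 + 0 = 2 ≡ 0 (mod 2).
  s_2 = 1 + 1 + 1 + 1 + 0 + 0 + 1 + 0 = 5 ≡ 1 (mod 2).
  s_3 = 1 + 0 + 1 + 1 + 0 + 1 + 1 + 0 = 5 ≡ 1 (mod 2).
  s_4 = 0 + 0 + 1 + 1 + 0 + 1 + 0 + 0 = 3 ≡ 1 (mod 2).
s = (0, 1, 1, 1)^T — this equals column 7 of H (binary 0111), so error is at position 7.
Correct: flip bit 7 of r = 010111100010010 to get c = 010111000010010.


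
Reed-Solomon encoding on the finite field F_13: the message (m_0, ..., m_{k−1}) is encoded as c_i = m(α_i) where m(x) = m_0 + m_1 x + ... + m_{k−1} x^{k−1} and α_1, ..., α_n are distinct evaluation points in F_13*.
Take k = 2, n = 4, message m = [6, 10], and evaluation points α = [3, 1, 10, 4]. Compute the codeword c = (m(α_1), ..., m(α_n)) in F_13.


c = [10, 3, 2, 7]

Message polynomial: m(x) = 6 + 10·x (mod 13).
For each evaluation point α_i, compute m(α_i) mod 13:
  α_1 = 3: Horner steps 10 → 10, so m(3) = 10.
  α_2 = 1: Horner steps 10 → 3, so m(1) = 3.
  α_3 = 10: Horner steps 10 → 2, so m(10) = 2.
  α_4 = 4: Horner steps 10 → 7, so m(4) = 7.
Codeword c = [10, 3, 2, 7] ∈ F_13^4.


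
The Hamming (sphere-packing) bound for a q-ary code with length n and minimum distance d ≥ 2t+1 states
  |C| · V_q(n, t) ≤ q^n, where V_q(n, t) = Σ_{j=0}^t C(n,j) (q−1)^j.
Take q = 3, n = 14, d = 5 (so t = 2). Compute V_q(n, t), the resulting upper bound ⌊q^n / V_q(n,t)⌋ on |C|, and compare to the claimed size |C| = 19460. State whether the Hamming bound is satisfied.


V_q(n, t) = 393, q^n = 4782969, Hamming bound = 12170, |C| = 19460 > bound (violated).

Step 1: Compute V_q(n, t) = Σ_{j=0}^2 C(n, j) (q−1)^j.
  j = 0: C(14,0)·(2)^0 = 1·1 = 1.
  j = 1: C(14,1)·(2)^1 = 14·2 = 28.
  j = 2: C(14,2)·(2)^2 = 91·4 = 364.
  V_q(n, t) = 1 + 28 + 364 = 393.
Step 2: q^n = 3^14 = 4782969.
Step 3: Hamming bound ⌊q^n / V_q(n,t)⌋ = ⌊4782969/393⌋ = 12170.
Step 4: Compare |C| = 19460 to 12170: violated.
The claimed |C| lies above the Hamming bound, so no 3-ary code of length 14 with d ≥ 5 can have 19460 codewords.


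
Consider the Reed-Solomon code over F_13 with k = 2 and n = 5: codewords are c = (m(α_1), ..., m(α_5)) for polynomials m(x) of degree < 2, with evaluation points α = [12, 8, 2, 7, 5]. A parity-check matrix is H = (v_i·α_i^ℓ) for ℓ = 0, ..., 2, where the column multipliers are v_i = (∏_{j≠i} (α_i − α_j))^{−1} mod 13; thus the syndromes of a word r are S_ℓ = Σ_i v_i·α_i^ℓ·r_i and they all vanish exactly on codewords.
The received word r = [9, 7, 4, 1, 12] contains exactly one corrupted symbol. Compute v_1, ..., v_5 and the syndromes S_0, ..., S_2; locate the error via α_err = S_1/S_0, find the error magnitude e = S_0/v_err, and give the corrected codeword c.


S = (6, 3, 8), error at position 4, error magnitude e = 1, c = [9, 7, 4, 0, 12].

Step 1: column multipliers v_i = (∏_{j≠i}(α_i − α_j))^{−1} mod 13.
  i = 1 (α = 12): (12−8)(12−2)(12−7)(12−5) = 4·10·5·7 = 1400 ≡ 9, so v_1 = 9^{−1} = 3 (mod 13).
  i = 2 (α = 8): (8−12)(8−2)(8−7)(8−5) = (−4)·6·1·3 = −72 ≡ 6, so v_2 = 6^{−1} = 11 (mod 13).
  i = 3 (α = 2): (2−12)(2−8)(2−7)(2−5) = (−10)·(−6)·(−5)·(−3) = 900 ≡ 3, so v_3 = 3^{−1} = 9 (mod 13).
  i = 4 (α = 7): (7−12)(7−8)(7−2)(7−5) = (−5)·(−1)·5·2 = 50 ≡ 11, so v_4 = 11^{−1} = 6 (mod 13).
  i = 5 (α = 5): (5−12)(5−8)(5−2)(5−7) = (−7)·(−3)·3·(−2) = −126 ≡ 4, so v_5 = 4^{−1} = 10 (mod 13).
  v = [3, 11, 9, 6, 10].
Step 2: syndromes of r = [9, 7, 4, 1, 12] (all sums mod 13).
  S_0 = Σ v_i r_i = 3·9 + 11·7 + 9·4 + 6·1 + 10·12 = 266 ≡ 6.
  S_1 = Σ v_i α_i r_i = 3·12·9 + 11·8·7 + 9·2·4 + 6·7·1 + 10·5·12 = 1654 ≡ 3.
  α_i^2 mod 13 = [1, 12, 4, 10, 12].
  S_2 = Σ v_i α_i^2 r_i = 3·1·9 + 11·12·7 + 9·4·4 + 6·10·1 + 10·12·12 = 2595 ≡ 8.
  S = (6, 3, 8) ≠ 0, so r is not a codeword (an error is present).
Step 3: locate the error. For a single error e at position i, S_ℓ = v_i·e·α_i^ℓ, so α_err = S_1/S_0.
  S_0^{−1} = 6^{−1} = 11 (mod 13), so α_err = 3·11 = 33 ≡ 7 = α_4. Error position i = 4.
  Consistency check: S_2/S_1 = 8·9 = 72 ≡ 7 = α_err ✓ (single-error assumption holds).
Step 4: error magnitude e = S_0/v_4 = S_0·∏_{j≠4}(α_4 − α_j) = 6·11 = 66 ≡ 1 (mod 13).
Step 5: correct position 4: c_4 = r_4 − e = 1 − 1 ≡ 0 (mod 13). Hence c = [9, 7, 4, 0, 12].
  Check: interpolating c through the α_i gives m(x) = 3 + 7·x (degree < 2) with m(α_i) = c_i for every i, so c is indeed a codeword.


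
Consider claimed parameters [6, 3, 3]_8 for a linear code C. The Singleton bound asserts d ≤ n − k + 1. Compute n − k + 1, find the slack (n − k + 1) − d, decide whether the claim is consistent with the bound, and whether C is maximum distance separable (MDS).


Singleton RHS = n − k + 1 = 4, slack = 1, bound satisfied, not MDS.

Singleton bound: d ≤ n − k + 1.
Here n = 6, k = 3, so n − k + 1 = 4.
Given d = 3, check d ≤ 4: YES.
Slack = (n − k + 1) − d = 1.
The code is NOT MDS (slack = 1 > 0).
Description: the claimed parameters are [6, 3, 3]_8; such a code would be non-MDS.


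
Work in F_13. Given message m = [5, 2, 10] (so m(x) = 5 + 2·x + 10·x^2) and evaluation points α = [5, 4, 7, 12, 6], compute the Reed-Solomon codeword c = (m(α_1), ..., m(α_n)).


c = [5, 4, 2, 0, 0]

Message polynomial: m(x) = 5 + 2·x + 10·x^2 (mod 13).
For each evaluation point α_i, compute m(α_i) mod 13:
  α_1 = 5: Horner steps 10 → 0 → 5, so m(5) = 5.
  α_2 = 4: Horner steps 10 → 3 → 4, so m(4) = 4.
  α_3 = 7: Horner steps 10 → 7 → 2, so m(7) = 2.
  α_4 = 12: Horner steps 10 → 5 → 0, so m(12) = 0.
  α_5 = 6: Horner steps 10 → 10 → 0, so m(6) = 0.
Codeword c = [5, 4, 2, 0, 0] ∈ F_13^5.


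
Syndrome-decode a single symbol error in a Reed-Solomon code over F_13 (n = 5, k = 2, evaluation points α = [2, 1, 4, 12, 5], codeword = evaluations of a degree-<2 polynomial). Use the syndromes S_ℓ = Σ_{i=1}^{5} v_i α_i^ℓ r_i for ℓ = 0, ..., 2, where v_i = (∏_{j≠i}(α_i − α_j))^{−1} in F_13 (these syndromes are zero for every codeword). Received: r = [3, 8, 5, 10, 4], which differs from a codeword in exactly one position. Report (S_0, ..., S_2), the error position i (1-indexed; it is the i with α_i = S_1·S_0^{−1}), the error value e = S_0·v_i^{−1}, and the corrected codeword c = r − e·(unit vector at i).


S = (7, 1, 2), error at position 1, error magnitude e = 9, c = [7, 8, 5, 10, 4].

Step 1: column multipliers v_i = (∏_{j≠i}(α_i − α_j))^{−1} mod 13.
  i = 1 (α = 2): (2−1)(2−4)(2−12)(2−5) = 1·(−2)·(−10)·(−3) = −60 ≡ 5, so v_1 = 5^{−1} = 8 (mod 13).
  i = 2 (α = 1): (1−2)(1−4)(1−12)(1−5) = (−1)·(−3)·(−11)·(−4) = 132 ≡ 2, so v_2 = 2^{−1} = 7 (mod 13).
  i = 3 (α = 4): (4−2)(4−1)(4−12)(4−5) = 2·3·(−8)·(−1) = 48 ≡ 9, so v_3 = 9^{−1} = 3 (mod 13).
  i = 4 (α = 12): (12−2)(12−1)(12−4)(12−5) = 10·11·8·7 = 6160 ≡ 11, so v_4 = 11^{−1} = 6 (mod 13).
  i = 5 (α = 5): (5−2)(5−1)(5−4)(5−12) = 3·4·1·(−7) = −84 ≡ 7, so v_5 = 7^{−1} = 2 (mod 13).
  v = [8, 7, 3, 6, 2].
Step 2: syndromes of r = [3, 8, 5, 10, 4] (all sums mod 13).
  S_0 = Σ v_i r_i = 8·3 + 7·8 + 3·5 + 6·10 + 2·4 = 163 ≡ 7.
  S_1 = Σ v_i α_i r_i = 8·2·3 + 7·1·8 + 3·4·5 + 6·12·10 + 2·5·4 = 924 ≡ 1.
  α_i^2 mod 13 = [4, 1, 3, 1, 12].
  S_2 = Σ v_i α_i^2 r_i = 8·4·3 + 7·1·8 + 3·3·5 + 6·1·10 + 2·12·4 = 353 ≡ 2.
  S = (7, 1, 2) ≠ 0, so r is not a codeword (an error is present).
Step 3: locate the error. For a single error e at position i, S_ℓ = v_i·e·α_i^ℓ, so α_err = S_1/S_0.
  S_0^{−1} = 7^{−1} = 2 (mod 13), so α_err = 1·2 = 2 ≡ 2 = α_1. Error position i = 1.
  Consistency check: S_2/S_1 = 2·1 = 2 ≡ 2 = α_err ✓ (single-error assumption holds).
Step 4: error magnitude e = S_0/v_1 = S_0·∏_{j≠1}(α_1 − α_j) = 7·5 = 35 ≡ 9 (mod 13).
Step 5: correct position 1: c_1 = r_1 − e = 3 − 9 ≡ 7 (mod 13). Hence c = [7, 8, 5, 10, 4].
  Check: interpolating c through the α_i gives m(x) = 9 + 12·x (degree < 2) with m(α_i) = c_i for every i, so c is indeed a codeword.


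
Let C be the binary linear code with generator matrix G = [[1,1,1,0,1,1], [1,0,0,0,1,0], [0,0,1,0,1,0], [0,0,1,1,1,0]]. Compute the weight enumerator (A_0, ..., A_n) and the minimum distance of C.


Weight distribution: A_0 = 1, A_1 = 1, A_2 = 3, A_3 = 6, A_4 = 3, A_5 = 1, A_6 = 1. Minimum distance d = 1.

Enumerate all 2^4 = 16 messages m ∈ F_2^4.
For each, compute codeword c = mG in F_2^6, then tally its weight.
  m = 0000 → c = 000000, weight = 0.
  m = 1000 → c = 111011, weight = 5.
  m = 0100 → c = 100010, weight = 2.
  m = 1100 → c = 011001, weight = 3.
  m = 0010 → c = 001010, weight = 2.
  m = 1010 → c = 110001, weight = 3.
  m = 0110 → c = 101000, weight = 2.
  m = 1110 → c = 010011, weight = 3.
  m = 0001 → c = 001110, weight = 3.
  m = 1001 → c = 110101, weight = 4.
  m = 0101 → c = 101100, weight = 3.
  m = 1101 → c = 010111, weight = 4.
  m = 0011 → c = 000100, weight = 1.
  m = 1011 → c = 111111, weight = 6.
  m = 0111 → c = 100110, weight = 3.
  m = 1111 → c = 011101, weight = 4.
Tally weights:
  weight 0: 1 codewords.
  weight 1: 1 codewords.
  weight 2: 3 codewords.
  weight 3: 6 codewords.
  weight 4: 3 codewords.
  weight 5: 1 codewords.
  weight 6: 1 codewords.
Minimum distance d = smallest w > 0 with A_w > 0 = 1.
Sanity: Σ A_w = 16 = 2^4 = 16 ✓.


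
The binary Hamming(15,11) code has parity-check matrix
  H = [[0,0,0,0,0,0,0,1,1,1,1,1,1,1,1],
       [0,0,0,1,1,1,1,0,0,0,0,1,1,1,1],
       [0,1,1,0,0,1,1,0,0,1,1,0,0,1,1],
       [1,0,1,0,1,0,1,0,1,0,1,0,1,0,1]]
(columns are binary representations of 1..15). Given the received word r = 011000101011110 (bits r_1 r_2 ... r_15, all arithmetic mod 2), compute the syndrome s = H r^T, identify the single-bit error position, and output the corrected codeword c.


s = (1, 0, 1, 1)^T, error position = 11, corrected codeword c = 011000101001110

Compute s = H r^T mod 2 one row at a time:
  s_1 = 0 + 1 + 0 + 1 + 1 + 1 + 1 + 0 = 5 ≡ 1 (mod 2).
  s_2 = 0 + 0 + 0 + 1 + 1 + 1 + 1 + 0 = 4 ≡ 0 (mod 2).
  s_3 = 1 + 1 + 0 + 1 + 0 + 1 + 1 + 0 = 5 ≡ 1 (mod 2).
  s_4 = 0 + 1 + 0 + 1 + 1 + 1 + 1 + 0 = 5 ≡ 1 (mod 2).
s = (1, 0, 1, 1)^T — this equals column 11 of H (binary 1011), so error is at position 11.
Correct: flip bit 11 of r = 011000101011110 to get c = 011000101001110.


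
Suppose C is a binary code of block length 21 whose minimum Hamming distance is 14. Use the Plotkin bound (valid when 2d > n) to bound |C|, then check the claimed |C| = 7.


Plotkin bound M ≤ 4; given |C| = 7 > bound (violated).

Check applicability: 2d = 28, n = 21.
2d − n = 7 > 0, so Plotkin applies.
Compute d/(2d−n) = 14/7 ≈ 2.0000.
⌊d/(2d−n)⌋ = 2.
Plotkin bound: M ≤ 2·2 = 4.
Given |C| = 7, check: VIOLATED.
This |C| is above the Plotkin bound, so no binary code with n = 21, d = 14 and 7 codewords exists.


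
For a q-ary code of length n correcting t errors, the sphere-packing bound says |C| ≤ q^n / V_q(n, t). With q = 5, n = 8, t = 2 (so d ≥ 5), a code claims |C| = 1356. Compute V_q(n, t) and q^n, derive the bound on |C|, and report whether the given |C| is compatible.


V_q(n, t) = 481, q^n = 390625, Hamming bound = 812, |C| = 1356 > bound (violated).

Step 1: Compute V_q(n, t) = Σ_{j=0}^2 C(n, j) (q−1)^j.
  j = 0: C(8,0)·(4)^0 = 1·1 = 1.
  j = 1: C(8,1)·(4)^1 = 8·4 = 32.
  j = 2: C(8,2)·(4)^2 = 28·16 = 448.
  V_q(n, t) = 1 + 32 + 448 = 481.
Step 2: q^n = 5^8 = 390625.
Step 3: Hamming bound ⌊q^n / V_q(n,t)⌋ = ⌊390625/481⌋ = 812.
Step 4: Compare |C| = 1356 to 812: violated.
The claimed |C| lies above the Hamming bound, so no 5-ary code of length 8 with d ≥ 5 can have 1356 codewords.


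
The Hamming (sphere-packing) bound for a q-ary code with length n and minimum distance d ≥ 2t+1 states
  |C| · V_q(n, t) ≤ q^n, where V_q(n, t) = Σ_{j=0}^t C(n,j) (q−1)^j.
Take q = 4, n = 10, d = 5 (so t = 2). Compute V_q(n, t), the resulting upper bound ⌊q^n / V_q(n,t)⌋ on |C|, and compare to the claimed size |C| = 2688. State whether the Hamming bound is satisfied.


V_q(n, t) = 436, q^n = 1048576, Hamming bound = 2404, |C| = 2688 > bound (violated).

Step 1: Compute V_q(n, t) = Σ_{j=0}^2 C(n, j) (q−1)^j.
  j = 0: C(10,0)·(3)^0 = 1·1 = 1.
  j = 1: C(10,1)·(3)^1 = 10·3 = 30.
  j = 2: C(10,2)·(3)^2 = 45·9 = 405.
  V_q(n, t) = 1 + 30 + 405 = 436.
Step 2: q^n = 4^10 = 1048576.
Step 3: Hamming bound ⌊q^n / V_q(n,t)⌋ = ⌊1048576/436⌋ = 2404.
Step 4: Compare |C| = 2688 to 2404: violated.
The claimed |C| lies above the Hamming bound, so no 4-ary code of length 10 with d ≥ 5 can have 2688 codewords.


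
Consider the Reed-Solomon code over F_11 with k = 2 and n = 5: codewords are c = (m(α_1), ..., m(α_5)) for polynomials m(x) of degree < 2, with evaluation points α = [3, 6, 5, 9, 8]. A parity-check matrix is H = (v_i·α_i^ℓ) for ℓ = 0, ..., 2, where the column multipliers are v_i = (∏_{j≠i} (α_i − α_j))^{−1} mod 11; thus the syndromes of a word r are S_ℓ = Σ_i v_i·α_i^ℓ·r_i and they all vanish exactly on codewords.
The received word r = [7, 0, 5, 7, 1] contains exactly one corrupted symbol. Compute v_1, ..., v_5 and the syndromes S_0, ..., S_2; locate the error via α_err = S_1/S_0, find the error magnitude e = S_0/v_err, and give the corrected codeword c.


S = (9, 5, 4), error at position 1, error magnitude e = 3, c = [4, 0, 5, 7, 1].

Step 1: column multipliers v_i = (∏_{j≠i}(α_i − α_j))^{−1} mod 11.
  i = 1 (α = 3): (3−6)(3−5)(3−9)(3−8) = (−3)·(−2)·(−6)·(−5) = 180 ≡ 4, so v_1 = 4^{−1} = 3 (mod 11).
  i = 2 (α = 6): (6−3)(6−5)(6−9)(6−8) = 3·1·(−3)·(−2) = 18 ≡ 7, so v_2 = 7^{−1} = 8 (mod 11).
  i = 3 (α = 5): (5−3)(5−6)(5−9)(5−8) = 2·(−1)·(−4)·(−3) = −24 ≡ 9, so v_3 = 9^{−1} = 5 (mod 11).
  i = 4 (α = 9): (9−3)(9−6)(9−5)(9−8) = 6·3·4·1 = 72 ≡ 6, so v_4 = 6^{−1} = 2 (mod 11).
  i = 5 (α = 8): (8−3)(8−6)(8−5)(8−9) = 5·2·3·(−1) = −30 ≡ 3, so v_5 = 3^{−1} = 4 (mod 11).
  v = [3, 8, 5, 2, 4].
Step 2: syndromes of r = [7, 0, 5, 7, 1] (all sums mod 11).
  S_0 = Σ v_i r_i = 3·7 + 8·0 + 5·5 + 2·7 + 4·1 = 64 ≡ 9.
  S_1 = Σ v_i α_i r_i = 3·3·7 + 8·6·0 + 5·5·5 + 2·9·7 + 4·8·1 = 346 ≡ 5.
  α_i^2 mod 11 = [9, 3, 3, 4, 9].
  S_2 = Σ v_i α_i^2 r_i = 3·9·7 + 8·3·0 + 5·3·5 + 2·4·7 + 4·9·1 = 356 ≡ 4.
  S = (9, 5, 4) ≠ 0, so r is not a codeword (an error is present).
Step 3: locate the error. For a single error e at position i, S_ℓ = v_i·e·α_i^ℓ, so α_err = S_1/S_0.
  S_0^{−1} = 9^{−1} = 5 (mod 11), so α_err = 5·5 = 25 ≡ 3 = α_1. Error position i = 1.
  Consistency check: S_2/S_1 = 4·9 = 36 ≡ 3 = α_err ✓ (single-error assumption holds).
Step 4: error magnitude e = S_0/v_1 = S_0·∏_{j≠1}(α_1 − α_j) = 9·4 = 36 ≡ 3 (mod 11).
Step 5: correct position 1: c_1 = r_1 − e = 7 − 3 ≡ 4 (mod 11). Hence c = [4, 0, 5, 7, 1].
  Check: interpolating c through the α_i gives m(x) = 8 + 6·x (degree < 2) with m(α_i) = c_i for every i, so c is indeed a codeword.


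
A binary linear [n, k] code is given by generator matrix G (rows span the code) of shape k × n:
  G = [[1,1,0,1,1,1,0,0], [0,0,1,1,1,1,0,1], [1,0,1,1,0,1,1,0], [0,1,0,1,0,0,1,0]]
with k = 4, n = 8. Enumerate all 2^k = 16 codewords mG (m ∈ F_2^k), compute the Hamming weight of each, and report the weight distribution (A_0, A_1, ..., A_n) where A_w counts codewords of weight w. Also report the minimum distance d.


Weight distribution: A_0 = 1, A_2 = 1, A_3 = 2, A_4 = 5, A_5 = 6, A_6 = 1. Minimum distance d = 2.

Enumerate all 2^4 = 16 messages m ∈ F_2^4.
For each, compute codeword c = mG in F_2^8, then tally its weight.
  m = 0000 → c = 00000000, weight = 0.
  m = 1000 → c = 11011100, weight = 5.
  m = 0100 → c = 00111101, weight = 5.
  m = 1100 → c = 11100001, weight = 4.
  m = 0010 → c = 10110110, weight = 5.
  m = 1010 → c = 01101010, weight = 4.
  m = 0110 → c = 10001011, weight = 4.
  m = 1110 → c = 01010111, weight = 5.
  m = 0001 → c = 01010010, weight = 3.
  m = 1001 → c = 10001110, weight = 4.
  m = 0101 → c = 01101111, weight = 6.
  m = 1101 → c = 10110011, weight = 5.
  m = 0011 → c = 11100100, weight = 4.
  m = 1011 → c = 00111000, weight = 3.
  m = 0111 → c = 11011001, weight = 5.
  m = 1111 → c = 00000101, weight = 2.
Tally weights:
  weight 0: 1 codewords.
  weight 2: 1 codewords.
  weight 3: 2 codewords.
  weight 4: 5 codewords.
  weight 5: 6 codewords.
  weight 6: 1 codewords.
Minimum distance d = smallest w > 0 with A_w > 0 = 2.
Sanity: Σ A_w = 16 = 2^4 = 16 ✓.


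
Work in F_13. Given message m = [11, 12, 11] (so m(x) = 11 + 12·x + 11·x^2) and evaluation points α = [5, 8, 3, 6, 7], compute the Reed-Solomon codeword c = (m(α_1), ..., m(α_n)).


c = [8, 5, 3, 11, 10]

Message polynomial: m(x) = 11 + 12·x + 11·x^2 (mod 13).
For each evaluation point α_i, compute m(α_i) mod 13:
  α_1 = 5: Horner steps 11 → 2 → 8, so m(5) = 8.
  α_2 = 8: Horner steps 11 → 9 → 5, so m(8) = 5.
  α_3 = 3: Horner steps 11 → 6 → 3, so m(3) = 3.
  α_4 = 6: Horner steps 11 → 0 → 11, so m(6) = 11.
  α_5 = 7: Horner steps 11 → 11 → 10, so m(7) = 10.
Codeword c = [8, 5, 3, 11, 10] ∈ F_13^5.


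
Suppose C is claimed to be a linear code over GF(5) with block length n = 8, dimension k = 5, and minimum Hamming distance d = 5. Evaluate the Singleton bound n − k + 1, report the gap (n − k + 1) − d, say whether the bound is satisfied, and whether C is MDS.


Singleton RHS = n − k + 1 = 4, slack = -1, bound violated (no such code; not MDS).

Singleton bound: d ≤ n − k + 1.
Here n = 8, k = 5, so n − k + 1 = 4.
Given d = 5, check d ≤ 4: NO.
Slack = (n − k + 1) − d = -1.
The slack is negative: d = 5 exceeds n − k + 1 = 4 by 1, so the Singleton bound is violated and no linear [8, 5, 5]_5 code can exist. In particular it is not MDS (MDS requires d = n − k + 1 exactly).
Description: the claimed parameters are [8, 5, 5]_5; such a code would be impossible (violates the Singleton bound).


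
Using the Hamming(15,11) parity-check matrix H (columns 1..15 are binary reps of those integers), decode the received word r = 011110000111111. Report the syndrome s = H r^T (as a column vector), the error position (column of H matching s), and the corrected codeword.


s = (0, 0, 0, 1)^T, error position = 1, corrected codeword c = 111110000111111

Compute s = H r^T mod 2 one row at a time:
  s_1 = 0 + 0 + 1 + 1 + 1 + 1 + 1 + 1 = 6 ≡ 0 (mod 2).
  s_2 = 1 + 1 + 0 + 0 + 1 + 1 + 1 + 1 = 6 ≡ 0 (mod 2).
  s_3 = 1 + 1 + 0 + 0 + 1 + 1 + 1 + 1 = 6 ≡ 0 (mod 2).
  s_4 = 0 + 1 + 1 + 0 + 0 + 1 + 1 + 1 = 5 ≡ 1 (mod 2).
s = (0, 0, 0, 1)^T — this equals column 1 of H (binary 0001), so error is at position 1.
Correct: flip bit 1 of r = 011110000111111 to get c = 111110000111111.


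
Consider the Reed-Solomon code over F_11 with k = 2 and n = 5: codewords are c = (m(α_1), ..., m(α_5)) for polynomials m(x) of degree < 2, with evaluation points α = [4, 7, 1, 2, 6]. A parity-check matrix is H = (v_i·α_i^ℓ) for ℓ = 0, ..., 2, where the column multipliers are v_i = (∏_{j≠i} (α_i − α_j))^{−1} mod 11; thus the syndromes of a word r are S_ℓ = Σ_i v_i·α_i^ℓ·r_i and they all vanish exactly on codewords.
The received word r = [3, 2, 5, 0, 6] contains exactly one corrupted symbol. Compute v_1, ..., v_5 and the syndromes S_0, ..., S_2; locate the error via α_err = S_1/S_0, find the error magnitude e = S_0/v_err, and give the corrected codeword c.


S = (6, 6, 6), error at position 3, error magnitude e = 1, c = [3, 2, 4, 0, 6].

Step 1: column multipliers v_i = (∏_{j≠i}(α_i − α_j))^{−1} mod 11.
  i = 1 (α = 4): (4−7)(4−1)(4−2)(4−6) = (−3)·3·2·(−2) = 36 ≡ 3, so v_1 = 3^{−1} = 4 (mod 11).
  i = 2 (α = 7): (7−4)(7−1)(7−2)(7−6) = 3·6·5·1 = 90 ≡ 2, so v_2 = 2^{−1} = 6 (mod 11).
  i = 3 (α = 1): (1−4)(1−7)(1−2)(1−6) = (−3)·(−6)·(−1)·(−5) = 90 ≡ 2, so v_3 = 2^{−1} = 6 (mod 11).
  i = 4 (α = 2): (2−4)(2−7)(2−1)(2−6) = (−2)·(−5)·1·(−4) = −40 ≡ 4, so v_4 = 4^{−1} = 3 (mod 11).
  i = 5 (α = 6): (6−4)(6−7)(6−1)(6−2) = 2·(−1)·5·4 = −40 ≡ 4, so v_5 = 4^{−1} = 3 (mod 11).
  v = [4, 6, 6, 3, 3].
Step 2: syndromes of r = [3, 2, 5, 0, 6] (all sums mod 11).
  S_0 = Σ v_i r_i = 4·3 + 6·2 + 6·5 + 3·0 + 3·6 = 72 ≡ 6.
  S_1 = Σ v_i α_i r_i = 4·4·3 + 6·7·2 + 6·1·5 + 3·2·0 + 3·6·6 = 270 ≡ 6.
  α_i^2 mod 11 = [5, 5, 1, 4, 3].
  S_2 = Σ v_i α_i^2 r_i = 4·5·3 + 6·5·2 + 6·1·5 + 3·4·0 + 3·3·6 = 204 ≡ 6.
  S = (6, 6, 6) ≠ 0, so r is not a codeword (an error is present).
Step 3: locate the error. For a single error e at position i, S_ℓ = v_i·e·α_i^ℓ, so α_err = S_1/S_0.
  S_0^{−1} = 6^{−1} = 2 (mod 11), so α_err = 6·2 = 12 ≡ 1 = α_3. Error position i = 3.
  Consistency check: S_2/S_1 = 6·2 = 12 ≡ 1 = α_err ✓ (single-error assumption holds).
Step 4: error magnitude e = S_0/v_3 = S_0·∏_{j≠3}(α_3 − α_j) = 6·2 = 12 ≡ 1 (mod 11).
Step 5: correct position 3: c_3 = r_3 − e = 5 − 1 ≡ 4 (mod 11). Hence c = [3, 2, 4, 0, 6].
  Check: interpolating c through the α_i gives m(x) = 8 + 7·x (degree < 2) with m(α_i) = c_i for every i, so c is indeed a codeword.


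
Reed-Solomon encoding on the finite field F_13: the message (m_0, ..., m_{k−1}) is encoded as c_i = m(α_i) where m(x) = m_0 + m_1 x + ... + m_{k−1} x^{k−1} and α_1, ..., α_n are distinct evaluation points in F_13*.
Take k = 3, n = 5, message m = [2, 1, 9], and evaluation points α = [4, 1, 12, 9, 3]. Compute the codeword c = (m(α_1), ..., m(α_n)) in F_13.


c = [7, 12, 10, 12, 8]

Message polynomial: m(x) = 2 + 1·x + 9·x^2 (mod 13).
For each evaluation point α_i, compute m(α_i) mod 13:
  α_1 = 4: Horner steps 9 → 11 → 7, so m(4) = 7.
  α_2 = 1: Horner steps 9 → 10 → 12, so m(1) = 12.
  α_3 = 12: Horner steps 9 → 5 → 10, so m(12) = 10.
  α_4 = 9: Horner steps 9 → 4 → 12, so m(9) = 12.
  α_5 = 3: Horner steps 9 → 2 → 8, so m(3) = 8.
Codeword c = [7, 12, 10, 12, 8] ∈ F_13^5.


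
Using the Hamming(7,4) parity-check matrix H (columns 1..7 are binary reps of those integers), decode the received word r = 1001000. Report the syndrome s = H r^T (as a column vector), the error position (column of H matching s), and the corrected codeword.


s = (1, 0, 1)^T, error position = 5, corrected codeword c = 1001100

Compute s = H r^T mod 2 one row at a time:
  s_1 = 1 + 0 + 0 + 0 = 1 ≡ 1 (mod 2).
  s_2 = 0 + 0 + 0 + 0 = 0 ≡ 0 (mod 2).
  s_3 = 1 + 0 + 0 + 0 = 1 ≡ 1 (mod 2).
s = (1, 0, 1)^T — this equals column 5 of H (binary 101), so error is at position 5.
Correct: flip bit 5 of r = 1001000 to get c = 1001100.


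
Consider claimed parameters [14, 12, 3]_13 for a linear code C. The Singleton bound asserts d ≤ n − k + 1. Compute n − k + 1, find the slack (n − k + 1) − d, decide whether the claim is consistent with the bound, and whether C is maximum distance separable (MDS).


Singleton RHS = n − k + 1 = 3, slack = 0, bound satisfied, MDS.

Singleton bound: d ≤ n − k + 1.
Here n = 14, k = 12, so n − k + 1 = 3.
Given d = 3, check d ≤ 3: YES.
Slack = (n − k + 1) − d = 0.
The code is MDS (slack = 0).
Description: the claimed parameters are [14, 12, 3]_13; such a code would be MDS (meets Singleton bound).


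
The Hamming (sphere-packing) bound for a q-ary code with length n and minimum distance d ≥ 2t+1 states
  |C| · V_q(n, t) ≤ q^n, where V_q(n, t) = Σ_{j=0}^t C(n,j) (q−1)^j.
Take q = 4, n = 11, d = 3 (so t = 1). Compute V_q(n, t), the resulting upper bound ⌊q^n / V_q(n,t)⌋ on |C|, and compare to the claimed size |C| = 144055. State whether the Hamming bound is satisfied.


V_q(n, t) = 34, q^n = 4194304, Hamming bound = 123361, |C| = 144055 > bound (violated).

Step 1: Compute V_q(n, t) = Σ_{j=0}^1 C(n, j) (q−1)^j.
  j = 0: C(11,0)·(3)^0 = 1·1 = 1.
  j = 1: C(11,1)·(3)^1 = 11·3 = 33.
  V_q(n, t) = 1 + 33 = 34.
Step 2: q^n = 4^11 = 4194304.
Step 3: Hamming bound ⌊q^n / V_q(n,t)⌋ = ⌊4194304/34⌋ = 123361.
Step 4: Compare |C| = 144055 to 123361: violated.
The claimed |C| lies above the Hamming bound, so no 4-ary code of length 11 with d ≥ 3 can have 144055 codewords.


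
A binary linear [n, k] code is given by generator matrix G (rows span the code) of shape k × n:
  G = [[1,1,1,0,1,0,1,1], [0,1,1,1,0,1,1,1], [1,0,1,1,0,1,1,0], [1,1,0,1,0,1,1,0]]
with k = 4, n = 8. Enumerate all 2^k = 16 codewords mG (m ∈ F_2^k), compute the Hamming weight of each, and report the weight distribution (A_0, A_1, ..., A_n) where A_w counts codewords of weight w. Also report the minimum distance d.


Weight distribution: A_0 = 1, A_2 = 1, A_3 = 4, A_4 = 3, A_5 = 4, A_6 = 3. Minimum distance d = 2.

Enumerate all 2^4 = 16 messages m ∈ F_2^4.
For each, compute codeword c = mG in F_2^8, then tally its weight.
  m = 0000 → c = 00000000, weight = 0.
  m = 1000 → c = 11101011, weight = 6.
  m = 0100 → c = 01110111, weight = 6.
  m = 1100 → c = 10011100, weight = 4.
  m = 0010 → c = 10110110, weight = 5.
  m = 1010 → c = 01011101, weight = 5.
  m = 0110 → c = 11000001, weight = 3.
  m = 1110 → c = 00101010, weight = 3.
  m = 0001 → c = 11010110, weight = 5.
  m = 1001 → c = 00111101, weight = 5.
  m = 0101 → c = 10100001, weight = 3.
  m = 1101 → c = 01001010, weight = 3.
  m = 0011 → c = 01100000, weight = 2.
  m = 1011 → c = 10001011, weight = 4.
  m = 0111 → c = 00010111, weight = 4.
  m = 1111 → c = 11111100, weight = 6.
Tally weights:
  weight 0: 1 codewords.
  weight 2: 1 codewords.
  weight 3: 4 codewords.
  weight 4: 3 codewords.
  weight 5: 4 codewords.
  weight 6: 3 codewords.
Minimum distance d = smallest w > 0 with A_w > 0 = 2.
Sanity: Σ A_w = 16 = 2^4 = 16 ✓.


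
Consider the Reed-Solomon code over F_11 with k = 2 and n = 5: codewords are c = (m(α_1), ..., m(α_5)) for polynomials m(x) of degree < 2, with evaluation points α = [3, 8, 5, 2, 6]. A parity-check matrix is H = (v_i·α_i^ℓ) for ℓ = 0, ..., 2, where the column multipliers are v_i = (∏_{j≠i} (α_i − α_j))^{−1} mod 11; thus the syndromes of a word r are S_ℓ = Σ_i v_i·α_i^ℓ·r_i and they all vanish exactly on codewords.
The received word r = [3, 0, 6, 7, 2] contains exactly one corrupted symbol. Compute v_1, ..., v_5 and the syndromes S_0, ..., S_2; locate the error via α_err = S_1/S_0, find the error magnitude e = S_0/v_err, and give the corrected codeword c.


S = (7, 1, 8), error at position 2, error magnitude e = 6, c = [3, 5, 6, 7, 2].

Step 1: column multipliers v_i = (∏_{j≠i}(α_i − α_j))^{−1} mod 11.
  i = 1 (α = 3): (3−8)(3−5)(3−2)(3−6) = (−5)·(−2)·1·(−3) = −30 ≡ 3, so v_1 = 3^{−1} = 4 (mod 11).
  i = 2 (α = 8): (8−3)(8−5)(8−2)(8−6) = 5·3·6·2 = 180 ≡ 4, so v_2 = 4^{−1} = 3 (mod 11).
  i = 3 (α = 5): (5−3)(5−8)(5−2)(5−6) = 2·(−3)·3·(−1) = 18 ≡ 7, so v_3 = 7^{−1} = 8 (mod 11).
  i = 4 (α = 2): (2−3)(2−8)(2−5)(2−6) = (−1)·(−6)·(−3)·(−4) = 72 ≡ 6, so v_4 = 6^{−1} = 2 (mod 11).
  i = 5 (α = 6): (6−3)(6−8)(6−5)(6−2) = 3·(−2)·1·4 = −24 ≡ 9, so v_5 = 9^{−1} = 5 (mod 11).
  v = [4, 3, 8, 2, 5].
Step 2: syndromes of r = [3, 0, 6, 7, 2] (all sums mod 11).
  S_0 = Σ v_i r_i = 4·3 + 3·0 + 8·6 + 2·7 + 5·2 = 84 ≡ 7.
  S_1 = Σ v_i α_i r_i = 4·3·3 + 3·8·0 + 8·5·6 + 2·2·7 + 5·6·2 = 364 ≡ 1.
  α_i^2 mod 11 = [9, 9, 3, 4, 3].
  S_2 = Σ v_i α_i^2 r_i = 4·9·3 + 3·9·0 + 8·3·6 + 2·4·7 + 5·3·2 = 338 ≡ 8.
  S = (7, 1, 8) ≠ 0, so r is not a codeword (an error is present).
Step 3: locate the error. For a single error e at position i, S_ℓ = v_i·e·α_i^ℓ, so α_err = S_1/S_0.
  S_0^{−1} = 7^{−1} = 8 (mod 11), so α_err = 1·8 = 8 ≡ 8 = α_2. Error position i = 2.
  Consistency check: S_2/S_1 = 8·1 = 8 ≡ 8 = α_err ✓ (single-error assumption holds).
Step 4: error magnitude e = S_0/v_2 = S_0·∏_{j≠2}(α_2 − α_j) = 7·4 = 28 ≡ 6 (mod 11).
Step 5: correct position 2: c_2 = r_2 − e = 0 − 6 ≡ 5 (mod 11). Hence c = [3, 5, 6, 7, 2].
  Check: interpolating c through the α_i gives m(x) = 4 + 7·x (degree < 2) with m(α_i) = c_i for every i, so c is indeed a codeword.
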